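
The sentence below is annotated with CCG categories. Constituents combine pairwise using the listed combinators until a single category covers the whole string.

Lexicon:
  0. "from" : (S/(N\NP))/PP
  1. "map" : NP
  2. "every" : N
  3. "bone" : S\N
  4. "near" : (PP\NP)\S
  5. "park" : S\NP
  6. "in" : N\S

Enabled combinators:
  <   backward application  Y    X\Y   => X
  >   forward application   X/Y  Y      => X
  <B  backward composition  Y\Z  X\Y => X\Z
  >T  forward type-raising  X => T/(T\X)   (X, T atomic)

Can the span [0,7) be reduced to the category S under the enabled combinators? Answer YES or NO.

YES

[0,7] S   >
  [0,5] S/(N\NP)   >
    [0,1] "from" : (S/(N\NP))/PP
    [1,5] PP   >
      [1,2] PP/(PP\NP)   >T
        [1,2] "map" : NP
      [2,5] PP\NP   <
        [2,4] S   >
          [2,3] S/(S\N)   >T
            [2,3] "every" : N
          [3,4] "bone" : S\N
        [4,5] "near" : (PP\NP)\S
  [5,7] N\NP   <B
    [5,6] "park" : S\NP
    [6,7] "in" : N\S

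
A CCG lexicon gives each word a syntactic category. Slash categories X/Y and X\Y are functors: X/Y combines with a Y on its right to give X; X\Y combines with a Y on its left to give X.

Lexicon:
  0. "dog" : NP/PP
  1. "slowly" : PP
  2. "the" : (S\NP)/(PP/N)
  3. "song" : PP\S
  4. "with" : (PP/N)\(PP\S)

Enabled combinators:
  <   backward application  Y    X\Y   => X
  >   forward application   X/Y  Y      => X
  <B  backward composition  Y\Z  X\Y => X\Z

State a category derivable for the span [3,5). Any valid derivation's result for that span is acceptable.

PP/N

[0,5] S   <
  [0,2] NP   >
    [0,1] "dog" : NP/PP
    [1,2] "slowly" : PP
  [2,5] S\NP   >
    [2,3] "the" : (S\NP)/(PP/N)
    [3,5] PP/N   <
      [3,4] "song" : PP\S
      [4,5] "with" : (PP/N)\(PP\S)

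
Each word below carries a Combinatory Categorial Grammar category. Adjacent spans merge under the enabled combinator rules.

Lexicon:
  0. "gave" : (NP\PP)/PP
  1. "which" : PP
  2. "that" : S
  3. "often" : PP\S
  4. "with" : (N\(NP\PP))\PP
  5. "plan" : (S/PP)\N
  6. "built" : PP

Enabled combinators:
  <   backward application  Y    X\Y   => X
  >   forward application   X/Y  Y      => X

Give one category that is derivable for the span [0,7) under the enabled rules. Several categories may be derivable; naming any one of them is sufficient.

S

[0,7] S   >
  [0,6] S/PP   <
    [0,5] N   <
      [0,2] NP\PP   >
        [0,1] "gave" : (NP\PP)/PP
        [1,2] "which" : PP
      [2,5] N\(NP\PP)   <
        [2,4] PP   <
          [2,3] "that" : S
          [3,4] "often" : PP\S
        [4,5] "with" : (N\(NP\PP))\PP
    [5,6] "plan" : (S/PP)\N
  [6,7] "built" : PP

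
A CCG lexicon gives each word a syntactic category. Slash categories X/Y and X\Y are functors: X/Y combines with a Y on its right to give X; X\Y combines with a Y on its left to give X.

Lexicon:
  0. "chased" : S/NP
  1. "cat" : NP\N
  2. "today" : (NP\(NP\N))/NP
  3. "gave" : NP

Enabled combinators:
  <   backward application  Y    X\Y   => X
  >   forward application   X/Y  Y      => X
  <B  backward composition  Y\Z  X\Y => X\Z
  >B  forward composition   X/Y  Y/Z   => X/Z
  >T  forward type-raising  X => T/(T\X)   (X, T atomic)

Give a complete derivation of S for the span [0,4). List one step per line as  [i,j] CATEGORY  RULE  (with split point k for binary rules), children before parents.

[0,4] S   >
  [0,1] "chased" : S/NP
  [1,4] NP   <
    [1,2] "cat" : NP\N
    [2,4] NP\(NP\N)   >
      [2,3] "today" : (NP\(NP\N))/NP
      [3,4] "gave" : NP

[0,1] S/NP  lex  "chased"
[1,2] NP\N  lex  "cat"
[2,3] (NP\(NP\N))/NP  lex  "today"
[3,4] NP  lex  "gave"
[2,4] NP\(NP\N)  >  k=3
[1,4] NP  <  k=2
[0,4] S  >  k=1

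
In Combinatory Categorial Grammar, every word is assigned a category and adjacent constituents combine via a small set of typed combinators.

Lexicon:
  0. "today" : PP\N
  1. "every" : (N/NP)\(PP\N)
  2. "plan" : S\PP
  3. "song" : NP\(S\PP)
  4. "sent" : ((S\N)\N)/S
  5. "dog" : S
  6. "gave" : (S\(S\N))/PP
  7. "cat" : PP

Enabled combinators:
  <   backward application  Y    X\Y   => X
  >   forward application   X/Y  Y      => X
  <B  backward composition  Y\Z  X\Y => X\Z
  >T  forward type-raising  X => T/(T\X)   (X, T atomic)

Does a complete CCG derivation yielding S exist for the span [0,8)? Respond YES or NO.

YES

[0,8] S   <
  [0,6] S\N   <
    [0,4] N   >
      [0,2] N/NP   <
        [0,1] "today" : PP\N
        [1,2] "every" : (N/NP)\(PP\N)
      [2,4] NP   <
        [2,3] "plan" : S\PP
        [3,4] "song" : NP\(S\PP)
    [4,6] (S\N)\N   >
      [4,5] "sent" : ((S\N)\N)/S
      [5,6] "dog" : S
  [6,8] S\(S\N)   >
    [6,7] "gave" : (S\(S\N))/PP
    [7,8] "cat" : PP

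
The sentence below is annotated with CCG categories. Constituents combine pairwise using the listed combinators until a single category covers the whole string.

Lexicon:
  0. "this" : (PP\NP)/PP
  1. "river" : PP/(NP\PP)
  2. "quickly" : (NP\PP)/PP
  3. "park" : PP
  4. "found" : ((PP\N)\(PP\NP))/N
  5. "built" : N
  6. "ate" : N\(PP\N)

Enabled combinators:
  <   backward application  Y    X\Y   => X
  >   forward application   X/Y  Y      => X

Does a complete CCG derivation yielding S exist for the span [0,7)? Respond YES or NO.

(PP\NP)/PP PP/(NP\PP) (NP\PP)/PP PP ((PP\N)\(PP\NP))/N N N\(PP\N)
CKY chart[0,7] = {N}; S ∉ chart

NO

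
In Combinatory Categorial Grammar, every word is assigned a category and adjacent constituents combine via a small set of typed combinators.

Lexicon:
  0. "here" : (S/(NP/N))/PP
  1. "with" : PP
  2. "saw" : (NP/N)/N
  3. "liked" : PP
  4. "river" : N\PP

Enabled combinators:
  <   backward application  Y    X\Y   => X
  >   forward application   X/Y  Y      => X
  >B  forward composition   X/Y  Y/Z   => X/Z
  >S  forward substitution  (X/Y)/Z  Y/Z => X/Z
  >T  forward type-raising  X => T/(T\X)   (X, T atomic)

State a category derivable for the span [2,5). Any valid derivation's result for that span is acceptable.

[0,5] S   >
  [0,2] S/(NP/N)   >
    [0,1] "here" : (S/(NP/N))/PP
    [1,2] "with" : PP
  [2,5] NP/N   >
    [2,3] "saw" : (NP/N)/N
    [3,5] N   <
      [3,4] "liked" : PP
      [4,5] "river" : N\PP

NP/N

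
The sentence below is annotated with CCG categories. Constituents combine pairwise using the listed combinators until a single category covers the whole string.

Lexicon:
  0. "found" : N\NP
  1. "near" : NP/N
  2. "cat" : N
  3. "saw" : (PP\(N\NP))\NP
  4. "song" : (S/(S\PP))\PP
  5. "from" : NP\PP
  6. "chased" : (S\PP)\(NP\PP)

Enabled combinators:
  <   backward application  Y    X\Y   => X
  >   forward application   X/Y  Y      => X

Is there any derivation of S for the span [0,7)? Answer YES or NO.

YES

[0,7] S   >
  [0,5] S/(S\PP)   <
    [0,4] PP   <
      [0,1] "found" : N\NP
      [1,4] PP\(N\NP)   <
        [1,3] NP   >
          [1,2] "near" : NP/N
          [2,3] "cat" : N
        [3,4] "saw" : (PP\(N\NP))\NP
    [4,5] "song" : (S/(S\PP))\PP
  [5,7] S\PP   <
    [5,6] "from" : NP\PP
    [6,7] "chased" : (S\PP)\(NP\PP)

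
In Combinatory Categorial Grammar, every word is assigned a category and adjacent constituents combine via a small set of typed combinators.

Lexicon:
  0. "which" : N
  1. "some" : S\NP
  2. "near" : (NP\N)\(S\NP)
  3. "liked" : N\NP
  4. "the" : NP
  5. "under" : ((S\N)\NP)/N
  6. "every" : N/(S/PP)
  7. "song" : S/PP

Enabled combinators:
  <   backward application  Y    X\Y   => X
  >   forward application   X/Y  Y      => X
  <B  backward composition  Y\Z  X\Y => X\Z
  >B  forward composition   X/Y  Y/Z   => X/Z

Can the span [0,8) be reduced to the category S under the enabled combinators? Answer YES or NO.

[0,8] S   <
  [0,3] NP   <
    [0,1] "which" : N
    [1,3] NP\N   <
      [1,2] "some" : S\NP
      [2,3] "near" : (NP\N)\(S\NP)
  [3,8] S\NP   <B
    [3,4] "liked" : N\NP
    [4,8] S\N   <
      [4,5] "the" : NP
      [5,8] (S\N)\NP   >
        [5,6] "under" : ((S\N)\NP)/N
        [6,8] N   >
          [6,7] "every" : N/(S/PP)
          [7,8] "song" : S/PP

YES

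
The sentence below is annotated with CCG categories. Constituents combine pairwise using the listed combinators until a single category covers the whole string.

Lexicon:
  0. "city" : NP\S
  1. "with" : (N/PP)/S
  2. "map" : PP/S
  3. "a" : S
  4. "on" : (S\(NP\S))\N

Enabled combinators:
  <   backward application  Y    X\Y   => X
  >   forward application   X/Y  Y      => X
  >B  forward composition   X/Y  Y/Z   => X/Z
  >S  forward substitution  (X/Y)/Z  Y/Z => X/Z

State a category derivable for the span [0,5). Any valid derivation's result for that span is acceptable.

S

[0,5] S   <
  [0,1] "city" : NP\S
  [1,5] S\(NP\S)   <
    [1,4] N   >
      [1,3] N/S   >S
        [1,2] "with" : (N/PP)/S
        [2,3] "map" : PP/S
      [3,4] "a" : S
    [4,5] "on" : (S\(NP\S))\N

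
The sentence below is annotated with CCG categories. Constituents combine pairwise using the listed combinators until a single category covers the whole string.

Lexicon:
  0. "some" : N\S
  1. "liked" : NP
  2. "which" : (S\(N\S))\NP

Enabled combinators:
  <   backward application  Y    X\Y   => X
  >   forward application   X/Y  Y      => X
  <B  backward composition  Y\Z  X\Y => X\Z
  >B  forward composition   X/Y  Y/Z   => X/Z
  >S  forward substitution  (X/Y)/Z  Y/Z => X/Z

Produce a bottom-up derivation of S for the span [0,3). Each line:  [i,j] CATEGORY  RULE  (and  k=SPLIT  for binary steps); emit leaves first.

[0,1] N\S  lex  "some"
[1,2] NP  lex  "liked"
[2,3] (S\(N\S))\NP  lex  "which"
[1,3] S\(N\S)  <  k=2
[0,3] S  <  k=1

[0,3] S   <
  [0,1] "some" : N\S
  [1,3] S\(N\S)   <
    [1,2] "liked" : NP
    [2,3] "which" : (S\(N\S))\NP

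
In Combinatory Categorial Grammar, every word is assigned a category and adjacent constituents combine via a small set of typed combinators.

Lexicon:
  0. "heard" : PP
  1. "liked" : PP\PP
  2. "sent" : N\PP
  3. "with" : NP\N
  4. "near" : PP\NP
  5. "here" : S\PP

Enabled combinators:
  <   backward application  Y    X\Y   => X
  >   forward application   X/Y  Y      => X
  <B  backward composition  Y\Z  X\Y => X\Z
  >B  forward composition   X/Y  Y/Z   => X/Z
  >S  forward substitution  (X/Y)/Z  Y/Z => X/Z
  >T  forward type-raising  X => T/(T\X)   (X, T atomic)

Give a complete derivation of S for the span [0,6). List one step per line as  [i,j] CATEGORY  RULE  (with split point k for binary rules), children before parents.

[0,1] PP  lex  "heard"
[1,2] PP\PP  lex  "liked"
[2,3] N\PP  lex  "sent"
[1,3] N\PP  <B  k=2
[3,4] NP\N  lex  "with"
[1,4] NP\PP  <B  k=3
[4,5] PP\NP  lex  "near"
[1,5] PP\PP  <B  k=4
[5,6] S\PP  lex  "here"
[1,6] S\PP  <B  k=5
[0,6] S  <  k=1

[0,6] S   <
  [0,1] "heard" : PP
  [1,6] S\PP   <B
    [1,5] PP\PP   <B
      [1,4] NP\PP   <B
        [1,3] N\PP   <B
          [1,2] "liked" : PP\PP
          [2,3] "sent" : N\PP
        [3,4] "with" : NP\N
      [4,5] "near" : PP\NP
    [5,6] "here" : S\PP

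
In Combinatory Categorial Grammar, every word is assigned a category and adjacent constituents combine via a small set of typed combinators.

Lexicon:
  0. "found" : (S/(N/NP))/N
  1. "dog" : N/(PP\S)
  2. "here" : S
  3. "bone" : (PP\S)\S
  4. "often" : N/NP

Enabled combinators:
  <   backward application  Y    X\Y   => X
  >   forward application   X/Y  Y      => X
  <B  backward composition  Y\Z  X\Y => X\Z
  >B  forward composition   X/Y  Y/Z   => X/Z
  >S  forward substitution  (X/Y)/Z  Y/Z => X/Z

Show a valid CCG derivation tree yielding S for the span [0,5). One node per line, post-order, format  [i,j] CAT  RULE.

[0,5] S   >
  [0,4] S/(N/NP)   >
    [0,1] "found" : (S/(N/NP))/N
    [1,4] N   >
      [1,2] "dog" : N/(PP\S)
      [2,4] PP\S   <
        [2,3] "here" : S
        [3,4] "bone" : (PP\S)\S
  [4,5] "often" : N/NP

[0,1] (S/(N/NP))/N  lex  "found"
[1,2] N/(PP\S)  lex  "dog"
[2,3] S  lex  "here"
[3,4] (PP\S)\S  lex  "bone"
[2,4] PP\S  <  k=3
[1,4] N  >  k=2
[0,4] S/(N/NP)  >  k=1
[4,5] N/NP  lex  "often"
[0,5] S  >  k=4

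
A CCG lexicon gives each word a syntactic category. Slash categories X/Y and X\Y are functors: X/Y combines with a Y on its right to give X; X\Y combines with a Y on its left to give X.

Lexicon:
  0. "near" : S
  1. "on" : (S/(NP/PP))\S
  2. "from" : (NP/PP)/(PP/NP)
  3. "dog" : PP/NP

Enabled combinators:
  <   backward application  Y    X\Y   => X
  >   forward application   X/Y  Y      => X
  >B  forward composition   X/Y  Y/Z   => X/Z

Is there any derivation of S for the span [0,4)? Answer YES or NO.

[0,4] S   >
  [0,2] S/(NP/PP)   <
    [0,1] "near" : S
    [1,2] "on" : (S/(NP/PP))\S
  [2,4] NP/PP   >
    [2,3] "from" : (NP/PP)/(PP/NP)
    [3,4] "dog" : PP/NP

YES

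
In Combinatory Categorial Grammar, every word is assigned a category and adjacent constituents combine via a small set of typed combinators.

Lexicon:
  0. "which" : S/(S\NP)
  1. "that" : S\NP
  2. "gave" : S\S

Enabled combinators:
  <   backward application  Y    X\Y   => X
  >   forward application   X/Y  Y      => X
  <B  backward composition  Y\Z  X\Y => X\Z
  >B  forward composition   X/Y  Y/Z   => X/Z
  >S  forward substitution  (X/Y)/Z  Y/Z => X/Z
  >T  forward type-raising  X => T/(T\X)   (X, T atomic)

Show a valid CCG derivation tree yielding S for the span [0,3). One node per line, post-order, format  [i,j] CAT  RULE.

[0,1] S/(S\NP)  lex  "which"
[1,2] S\NP  lex  "that"
[2,3] S\S  lex  "gave"
[1,3] S\NP  <B  k=2
[0,3] S  >  k=1

[0,3] S   >
  [0,1] "which" : S/(S\NP)
  [1,3] S\NP   <B
    [1,2] "that" : S\NP
    [2,3] "gave" : S\S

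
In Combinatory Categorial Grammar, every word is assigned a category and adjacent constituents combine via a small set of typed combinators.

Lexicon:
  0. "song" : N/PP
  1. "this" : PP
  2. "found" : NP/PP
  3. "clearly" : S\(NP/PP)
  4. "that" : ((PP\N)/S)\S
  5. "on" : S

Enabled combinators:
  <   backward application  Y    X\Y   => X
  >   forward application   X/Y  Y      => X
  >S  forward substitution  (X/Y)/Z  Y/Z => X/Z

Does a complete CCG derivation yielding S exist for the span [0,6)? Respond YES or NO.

N/PP PP NP/PP S\(NP/PP) ((PP\N)/S)\S S
CKY chart[0,6] = {PP}; S ∉ chart

NO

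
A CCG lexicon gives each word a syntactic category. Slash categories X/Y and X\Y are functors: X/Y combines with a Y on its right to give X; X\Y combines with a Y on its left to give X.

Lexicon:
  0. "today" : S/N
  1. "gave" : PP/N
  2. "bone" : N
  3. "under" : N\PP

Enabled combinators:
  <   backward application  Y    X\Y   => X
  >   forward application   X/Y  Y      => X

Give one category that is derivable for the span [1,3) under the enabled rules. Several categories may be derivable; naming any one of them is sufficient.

PP

[0,4] S   >
  [0,1] "today" : S/N
  [1,4] N   <
    [1,3] PP   >
      [1,2] "gave" : PP/N
      [2,3] "bone" : N
    [3,4] "under" : N\PP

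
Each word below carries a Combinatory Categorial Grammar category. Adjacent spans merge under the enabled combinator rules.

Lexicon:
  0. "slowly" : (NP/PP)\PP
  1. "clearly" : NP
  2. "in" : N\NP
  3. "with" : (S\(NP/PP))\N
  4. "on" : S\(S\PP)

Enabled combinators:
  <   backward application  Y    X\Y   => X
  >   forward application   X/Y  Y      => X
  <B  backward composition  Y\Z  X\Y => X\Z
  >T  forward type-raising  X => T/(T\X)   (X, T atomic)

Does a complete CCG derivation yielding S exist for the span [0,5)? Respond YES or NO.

[0,5] S   <
  [0,4] S\PP   <B
    [0,1] "slowly" : (NP/PP)\PP
    [1,4] S\(NP/PP)   <
      [1,3] N   <
        [1,2] "clearly" : NP
        [2,3] "in" : N\NP
      [3,4] "with" : (S\(NP/PP))\N
  [4,5] "on" : S\(S\PP)

YES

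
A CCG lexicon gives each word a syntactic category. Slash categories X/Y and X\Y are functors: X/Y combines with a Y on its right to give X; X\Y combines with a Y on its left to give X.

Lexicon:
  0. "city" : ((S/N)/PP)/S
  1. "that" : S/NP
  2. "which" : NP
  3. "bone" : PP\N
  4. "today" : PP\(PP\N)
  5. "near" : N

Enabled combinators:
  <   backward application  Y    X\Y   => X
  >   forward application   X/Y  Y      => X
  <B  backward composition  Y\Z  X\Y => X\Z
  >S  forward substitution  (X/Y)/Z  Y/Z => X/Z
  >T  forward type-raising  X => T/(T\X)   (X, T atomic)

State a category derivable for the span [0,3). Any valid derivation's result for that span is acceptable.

(S/N)/PP

[0,6] S   >
  [0,5] S/N   >
    [0,3] (S/N)/PP   >
      [0,1] "city" : ((S/N)/PP)/S
      [1,3] S   >
        [1,2] "that" : S/NP
        [2,3] "which" : NP
    [3,5] PP   <
      [3,4] "bone" : PP\N
      [4,5] "today" : PP\(PP\N)
  [5,6] "near" : N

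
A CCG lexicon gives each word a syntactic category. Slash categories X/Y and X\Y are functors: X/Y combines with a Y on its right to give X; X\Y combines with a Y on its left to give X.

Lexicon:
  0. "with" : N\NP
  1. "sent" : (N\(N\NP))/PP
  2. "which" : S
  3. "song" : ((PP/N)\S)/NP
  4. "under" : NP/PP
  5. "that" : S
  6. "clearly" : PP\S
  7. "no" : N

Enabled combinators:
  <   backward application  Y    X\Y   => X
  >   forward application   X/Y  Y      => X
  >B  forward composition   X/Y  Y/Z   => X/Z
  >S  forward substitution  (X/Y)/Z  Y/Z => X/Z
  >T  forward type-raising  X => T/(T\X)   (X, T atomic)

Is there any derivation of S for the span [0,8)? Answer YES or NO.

NO

N\NP (N\(N\NP))/PP S ((PP/N)\S)/NP NP/PP S PP\S N
CKY chart[0,8] = {N, N/(N\N), NP/(NP\N), PP/(PP\N), S/(S\N)}; S ∉ chart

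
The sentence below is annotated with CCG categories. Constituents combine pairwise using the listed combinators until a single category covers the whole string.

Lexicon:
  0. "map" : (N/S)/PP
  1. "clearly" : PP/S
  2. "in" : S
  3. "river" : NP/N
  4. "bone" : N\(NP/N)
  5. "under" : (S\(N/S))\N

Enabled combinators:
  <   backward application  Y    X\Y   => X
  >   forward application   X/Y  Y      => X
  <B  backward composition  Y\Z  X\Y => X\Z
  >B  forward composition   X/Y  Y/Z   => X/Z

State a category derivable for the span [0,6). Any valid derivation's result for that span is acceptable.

[0,6] S   <
  [0,3] N/S   >
    [0,1] "map" : (N/S)/PP
    [1,3] PP   >
      [1,2] "clearly" : PP/S
      [2,3] "in" : S
  [3,6] S\(N/S)   <
    [3,5] N   <
      [3,4] "river" : NP/N
      [4,5] "bone" : N\(NP/N)
    [5,6] "under" : (S\(N/S))\N

S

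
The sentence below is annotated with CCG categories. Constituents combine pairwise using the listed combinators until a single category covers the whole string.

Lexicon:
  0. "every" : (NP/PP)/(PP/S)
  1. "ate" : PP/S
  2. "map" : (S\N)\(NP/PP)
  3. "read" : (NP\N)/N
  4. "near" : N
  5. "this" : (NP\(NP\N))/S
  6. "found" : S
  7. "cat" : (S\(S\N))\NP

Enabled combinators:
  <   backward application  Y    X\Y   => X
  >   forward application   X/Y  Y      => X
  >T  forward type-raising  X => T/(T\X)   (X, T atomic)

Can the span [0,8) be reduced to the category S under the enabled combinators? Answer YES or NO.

YES

[0,8] S   <
  [0,3] S\N   <
    [0,2] NP/PP   >
      [0,1] "every" : (NP/PP)/(PP/S)
      [1,2] "ate" : PP/S
    [2,3] "map" : (S\N)\(NP/PP)
  [3,8] S\(S\N)   <
    [3,7] NP   <
      [3,5] NP\N   >
        [3,4] "read" : (NP\N)/N
        [4,5] "near" : N
      [5,7] NP\(NP\N)   >
        [5,6] "this" : (NP\(NP\N))/S
        [6,7] "found" : S
    [7,8] "cat" : (S\(S\N))\NP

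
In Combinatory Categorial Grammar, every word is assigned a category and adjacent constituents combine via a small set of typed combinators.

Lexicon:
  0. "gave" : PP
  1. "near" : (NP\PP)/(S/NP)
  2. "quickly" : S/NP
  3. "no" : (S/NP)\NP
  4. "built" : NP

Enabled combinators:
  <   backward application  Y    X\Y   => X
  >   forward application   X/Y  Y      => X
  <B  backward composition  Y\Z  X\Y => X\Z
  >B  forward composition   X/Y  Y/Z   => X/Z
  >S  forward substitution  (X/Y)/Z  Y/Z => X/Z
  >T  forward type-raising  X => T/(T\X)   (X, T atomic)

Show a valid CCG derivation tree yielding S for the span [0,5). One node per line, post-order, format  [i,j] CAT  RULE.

[0,5] S   >
  [0,4] S/NP   <
    [0,3] NP   >
      [0,1] NP/(NP\PP)   >T
        [0,1] "gave" : PP
      [1,3] NP\PP   >
        [1,2] "near" : (NP\PP)/(S/NP)
        [2,3] "quickly" : S/NP
    [3,4] "no" : (S/NP)\NP
  [4,5] "built" : NP

[0,1] PP  lex  "gave"
[0,1] NP/(NP\PP)  >T
[1,2] (NP\PP)/(S/NP)  lex  "near"
[2,3] S/NP  lex  "quickly"
[1,3] NP\PP  >  k=2
[0,3] NP  >  k=1
[3,4] (S/NP)\NP  lex  "no"
[0,4] S/NP  <  k=3
[4,5] NP  lex  "built"
[0,5] S  >  k=4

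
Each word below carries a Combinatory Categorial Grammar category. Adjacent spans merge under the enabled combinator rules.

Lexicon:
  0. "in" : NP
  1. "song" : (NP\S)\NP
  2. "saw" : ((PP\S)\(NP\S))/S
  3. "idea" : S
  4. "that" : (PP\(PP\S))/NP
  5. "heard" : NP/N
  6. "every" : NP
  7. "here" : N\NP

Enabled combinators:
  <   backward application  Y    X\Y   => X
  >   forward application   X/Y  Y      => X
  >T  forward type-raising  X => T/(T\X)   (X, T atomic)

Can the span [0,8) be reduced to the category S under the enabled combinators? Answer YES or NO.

NP (NP\S)\NP ((PP\S)\(NP\S))/S S (PP\(PP\S))/NP NP/N NP N\NP
CKY chart[0,8] = {N/(N\PP), NP/(NP\PP), PP, PP/(PP\PP), S/(S\PP)}; S ∉ chart

NO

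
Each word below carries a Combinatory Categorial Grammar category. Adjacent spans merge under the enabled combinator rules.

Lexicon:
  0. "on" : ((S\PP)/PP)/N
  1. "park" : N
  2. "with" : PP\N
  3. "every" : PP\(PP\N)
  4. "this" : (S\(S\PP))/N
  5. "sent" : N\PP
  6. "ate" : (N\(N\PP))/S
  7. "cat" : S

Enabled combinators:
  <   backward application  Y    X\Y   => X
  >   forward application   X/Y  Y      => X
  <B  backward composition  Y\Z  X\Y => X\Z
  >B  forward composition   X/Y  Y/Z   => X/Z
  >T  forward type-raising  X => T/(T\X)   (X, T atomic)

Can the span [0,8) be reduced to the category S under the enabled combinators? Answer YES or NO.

[0,8] S   <
  [0,4] S\PP   >
    [0,2] (S\PP)/PP   >
      [0,1] "on" : ((S\PP)/PP)/N
      [1,2] "park" : N
    [2,4] PP   <
      [2,3] "with" : PP\N
      [3,4] "every" : PP\(PP\N)
  [4,8] S\(S\PP)   >
    [4,5] "this" : (S\(S\PP))/N
    [5,8] N   <
      [5,6] "sent" : N\PP
      [6,8] N\(N\PP)   >
        [6,7] "ate" : (N\(N\PP))/S
        [7,8] "cat" : S

YES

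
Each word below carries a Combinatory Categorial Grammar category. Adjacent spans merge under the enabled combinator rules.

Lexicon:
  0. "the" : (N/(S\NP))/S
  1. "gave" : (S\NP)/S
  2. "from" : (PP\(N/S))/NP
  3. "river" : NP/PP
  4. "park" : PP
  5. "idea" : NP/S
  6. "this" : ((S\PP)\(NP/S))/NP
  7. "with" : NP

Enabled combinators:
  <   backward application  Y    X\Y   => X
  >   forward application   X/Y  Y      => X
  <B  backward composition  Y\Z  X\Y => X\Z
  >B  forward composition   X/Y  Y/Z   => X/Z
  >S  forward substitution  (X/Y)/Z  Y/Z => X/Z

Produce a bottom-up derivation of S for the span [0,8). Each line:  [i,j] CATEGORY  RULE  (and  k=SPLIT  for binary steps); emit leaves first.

[0,8] S   <
  [0,5] PP   <
    [0,2] N/S   >S
      [0,1] "the" : (N/(S\NP))/S
      [1,2] "gave" : (S\NP)/S
    [2,5] PP\(N/S)   >
      [2,3] "from" : (PP\(N/S))/NP
      [3,5] NP   >
        [3,4] "river" : NP/PP
        [4,5] "park" : PP
  [5,8] S\PP   <
    [5,6] "idea" : NP/S
    [6,8] (S\PP)\(NP/S)   >
      [6,7] "this" : ((S\PP)\(NP/S))/NP
      [7,8] "with" : NP

[0,1] (N/(S\NP))/S  lex  "the"
[1,2] (S\NP)/S  lex  "gave"
[0,2] N/S  >S  k=1
[2,3] (PP\(N/S))/NP  lex  "from"
[3,4] NP/PP  lex  "river"
[4,5] PP  lex  "park"
[3,5] NP  >  k=4
[2,5] PP\(N/S)  >  k=3
[0,5] PP  <  k=2
[5,6] NP/S  lex  "idea"
[6,7] ((S\PP)\(NP/S))/NP  lex  "this"
[7,8] NP  lex  "with"
[6,8] (S\PP)\(NP/S)  >  k=7
[5,8] S\PP  <  k=6
[0,8] S  <  k=5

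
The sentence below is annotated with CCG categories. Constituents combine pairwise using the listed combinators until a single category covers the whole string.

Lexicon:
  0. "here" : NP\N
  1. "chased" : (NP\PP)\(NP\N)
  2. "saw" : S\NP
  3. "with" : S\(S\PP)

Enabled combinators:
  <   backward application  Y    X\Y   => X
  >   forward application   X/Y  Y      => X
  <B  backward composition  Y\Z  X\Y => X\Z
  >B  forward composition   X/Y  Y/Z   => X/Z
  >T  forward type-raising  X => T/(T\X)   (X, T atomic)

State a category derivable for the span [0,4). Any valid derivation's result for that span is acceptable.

[0,4] S   <
  [0,3] S\PP   <B
    [0,2] NP\PP   <
      [0,1] "here" : NP\N
      [1,2] "chased" : (NP\PP)\(NP\N)
    [2,3] "saw" : S\NP
  [3,4] "with" : S\(S\PP)

S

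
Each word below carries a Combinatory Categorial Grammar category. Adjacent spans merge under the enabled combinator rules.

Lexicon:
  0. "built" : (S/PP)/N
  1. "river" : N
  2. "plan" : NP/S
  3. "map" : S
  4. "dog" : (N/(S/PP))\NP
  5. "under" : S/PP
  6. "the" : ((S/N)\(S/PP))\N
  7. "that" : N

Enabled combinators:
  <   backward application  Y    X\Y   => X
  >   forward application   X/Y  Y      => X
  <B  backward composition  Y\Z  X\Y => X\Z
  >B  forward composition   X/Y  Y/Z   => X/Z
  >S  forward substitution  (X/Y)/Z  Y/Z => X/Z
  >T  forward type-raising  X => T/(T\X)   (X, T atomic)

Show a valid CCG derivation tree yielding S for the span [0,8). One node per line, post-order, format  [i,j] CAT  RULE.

[0,8] S   >
  [0,7] S/N   <
    [0,2] S/PP   >
      [0,1] "built" : (S/PP)/N
      [1,2] "river" : N
    [2,7] (S/N)\(S/PP)   <
      [2,6] N   >
        [2,5] N/(S/PP)   <
          [2,4] NP   >
            [2,3] "plan" : NP/S
            [3,4] "map" : S
          [4,5] "dog" : (N/(S/PP))\NP
        [5,6] "under" : S/PP
      [6,7] "the" : ((S/N)\(S/PP))\N
  [7,8] "that" : N

[0,1] (S/PP)/N  lex  "built"
[1,2] N  lex  "river"
[0,2] S/PP  >  k=1
[2,3] NP/S  lex  "plan"
[3,4] S  lex  "map"
[2,4] NP  >  k=3
[4,5] (N/(S/PP))\NP  lex  "dog"
[2,5] N/(S/PP)  <  k=4
[5,6] S/PP  lex  "under"
[2,6] N  >  k=5
[6,7] ((S/N)\(S/PP))\N  lex  "the"
[2,7] (S/N)\(S/PP)  <  k=6
[0,7] S/N  <  k=2
[7,8] N  lex  "that"
[0,8] S  >  k=7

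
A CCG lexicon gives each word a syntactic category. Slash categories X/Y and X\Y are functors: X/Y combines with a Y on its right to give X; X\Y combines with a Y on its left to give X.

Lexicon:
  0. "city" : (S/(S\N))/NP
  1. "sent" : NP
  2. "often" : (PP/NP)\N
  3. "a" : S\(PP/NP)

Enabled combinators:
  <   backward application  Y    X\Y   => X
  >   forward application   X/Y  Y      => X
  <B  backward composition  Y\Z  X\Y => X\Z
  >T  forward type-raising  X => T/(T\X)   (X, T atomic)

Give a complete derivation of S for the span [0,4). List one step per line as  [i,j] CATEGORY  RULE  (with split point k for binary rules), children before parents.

[0,1] (S/(S\N))/NP  lex  "city"
[1,2] NP  lex  "sent"
[0,2] S/(S\N)  >  k=1
[2,3] (PP/NP)\N  lex  "often"
[3,4] S\(PP/NP)  lex  "a"
[2,4] S\N  <B  k=3
[0,4] S  >  k=2

[0,4] S   >
  [0,2] S/(S\N)   >
    [0,1] "city" : (S/(S\N))/NP
    [1,2] "sent" : NP
  [2,4] S\N   <B
    [2,3] "often" : (PP/NP)\N
    [3,4] "a" : S\(PP/NP)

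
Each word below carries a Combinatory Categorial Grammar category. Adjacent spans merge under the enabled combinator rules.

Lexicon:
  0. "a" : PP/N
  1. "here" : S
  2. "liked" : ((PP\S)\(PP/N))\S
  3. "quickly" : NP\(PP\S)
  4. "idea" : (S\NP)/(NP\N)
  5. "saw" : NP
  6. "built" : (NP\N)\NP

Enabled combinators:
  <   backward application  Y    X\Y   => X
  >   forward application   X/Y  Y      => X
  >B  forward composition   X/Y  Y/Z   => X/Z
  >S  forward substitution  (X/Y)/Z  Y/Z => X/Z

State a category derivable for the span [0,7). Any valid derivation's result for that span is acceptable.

S

[0,7] S   <
  [0,4] NP   <
    [0,3] PP\S   <
      [0,1] "a" : PP/N
      [1,3] (PP\S)\(PP/N)   <
        [1,2] "here" : S
        [2,3] "liked" : ((PP\S)\(PP/N))\S
    [3,4] "quickly" : NP\(PP\S)
  [4,7] S\NP   >
    [4,5] "idea" : (S\NP)/(NP\N)
    [5,7] NP\N   <
      [5,6] "saw" : NP
      [6,7] "built" : (NP\N)\NP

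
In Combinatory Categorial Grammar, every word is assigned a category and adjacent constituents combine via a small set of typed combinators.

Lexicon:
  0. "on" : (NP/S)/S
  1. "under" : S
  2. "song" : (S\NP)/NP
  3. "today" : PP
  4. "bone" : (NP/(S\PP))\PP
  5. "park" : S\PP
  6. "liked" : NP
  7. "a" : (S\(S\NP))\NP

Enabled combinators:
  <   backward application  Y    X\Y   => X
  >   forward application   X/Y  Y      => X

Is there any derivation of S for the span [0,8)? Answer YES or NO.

NO

(NP/S)/S S (S\NP)/NP PP (NP/(S\PP))\PP S\PP NP (S\(S\NP))\NP
CKY chart[0,8] = {NP}; S ∉ chart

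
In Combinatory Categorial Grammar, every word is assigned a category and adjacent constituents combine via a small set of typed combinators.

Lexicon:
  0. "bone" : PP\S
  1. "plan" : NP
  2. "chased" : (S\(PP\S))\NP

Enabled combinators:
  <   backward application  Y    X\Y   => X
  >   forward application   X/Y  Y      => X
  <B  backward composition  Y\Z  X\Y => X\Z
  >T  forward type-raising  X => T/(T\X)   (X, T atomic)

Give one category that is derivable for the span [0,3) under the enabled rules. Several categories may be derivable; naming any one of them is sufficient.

S

[0,3] S   <
  [0,1] "bone" : PP\S
  [1,3] S\(PP\S)   <
    [1,2] "plan" : NP
    [2,3] "chased" : (S\(PP\S))\NP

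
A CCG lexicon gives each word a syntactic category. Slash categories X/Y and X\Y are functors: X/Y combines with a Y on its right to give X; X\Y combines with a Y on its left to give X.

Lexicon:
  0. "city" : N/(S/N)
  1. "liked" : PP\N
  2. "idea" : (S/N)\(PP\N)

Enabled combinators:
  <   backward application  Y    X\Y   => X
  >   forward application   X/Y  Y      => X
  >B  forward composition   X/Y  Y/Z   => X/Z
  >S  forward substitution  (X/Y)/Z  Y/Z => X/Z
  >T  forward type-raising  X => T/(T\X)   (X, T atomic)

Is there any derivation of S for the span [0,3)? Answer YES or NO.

NO

N/(S/N) PP\N (S/N)\(PP\N)
CKY chart[0,3] = {N, N/(N\N), NP/(NP\N), PP/(PP\N), S/(S\N)}; S ∉ chart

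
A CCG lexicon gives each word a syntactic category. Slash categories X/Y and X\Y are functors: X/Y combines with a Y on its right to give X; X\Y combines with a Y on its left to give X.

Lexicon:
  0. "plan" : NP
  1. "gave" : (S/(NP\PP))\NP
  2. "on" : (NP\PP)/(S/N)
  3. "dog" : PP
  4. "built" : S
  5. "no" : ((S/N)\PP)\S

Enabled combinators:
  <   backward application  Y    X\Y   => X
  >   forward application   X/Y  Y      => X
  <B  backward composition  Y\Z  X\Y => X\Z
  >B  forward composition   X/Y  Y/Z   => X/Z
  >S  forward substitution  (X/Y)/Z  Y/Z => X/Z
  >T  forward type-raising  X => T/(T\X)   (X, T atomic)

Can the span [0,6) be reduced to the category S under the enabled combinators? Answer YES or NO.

[0,6] S   >
  [0,2] S/(NP\PP)   <
    [0,1] "plan" : NP
    [1,2] "gave" : (S/(NP\PP))\NP
  [2,6] NP\PP   >
    [2,3] "on" : (NP\PP)/(S/N)
    [3,6] S/N   <
      [3,4] "dog" : PP
      [4,6] (S/N)\PP   <
        [4,5] "built" : S
        [5,6] "no" : ((S/N)\PP)\S

YES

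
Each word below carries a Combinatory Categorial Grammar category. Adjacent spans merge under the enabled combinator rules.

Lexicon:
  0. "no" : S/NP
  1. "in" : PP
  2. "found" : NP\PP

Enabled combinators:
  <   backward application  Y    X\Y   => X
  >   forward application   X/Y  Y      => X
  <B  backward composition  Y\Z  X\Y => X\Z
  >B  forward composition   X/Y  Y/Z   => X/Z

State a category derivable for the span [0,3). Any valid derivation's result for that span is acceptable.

[0,3] S   >
  [0,1] "no" : S/NP
  [1,3] NP   <
    [1,2] "in" : PP
    [2,3] "found" : NP\PP

S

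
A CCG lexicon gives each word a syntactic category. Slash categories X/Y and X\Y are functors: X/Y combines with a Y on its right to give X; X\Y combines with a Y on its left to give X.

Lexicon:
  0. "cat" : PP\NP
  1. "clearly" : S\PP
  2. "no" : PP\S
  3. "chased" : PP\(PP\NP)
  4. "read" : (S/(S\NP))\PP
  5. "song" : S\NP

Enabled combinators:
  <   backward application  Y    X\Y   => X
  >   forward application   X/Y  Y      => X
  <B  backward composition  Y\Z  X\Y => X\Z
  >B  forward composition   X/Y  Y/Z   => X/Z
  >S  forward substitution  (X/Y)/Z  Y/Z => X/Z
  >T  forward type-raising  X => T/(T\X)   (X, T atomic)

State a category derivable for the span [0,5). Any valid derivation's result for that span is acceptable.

[0,6] S   >
  [0,5] S/(S\NP)   <
    [0,4] PP   <
      [0,3] PP\NP   <B
        [0,1] "cat" : PP\NP
        [1,3] PP\PP   <B
          [1,2] "clearly" : S\PP
          [2,3] "no" : PP\S
      [3,4] "chased" : PP\(PP\NP)
    [4,5] "read" : (S/(S\NP))\PP
  [5,6] "song" : S\NP

S/(S\NP)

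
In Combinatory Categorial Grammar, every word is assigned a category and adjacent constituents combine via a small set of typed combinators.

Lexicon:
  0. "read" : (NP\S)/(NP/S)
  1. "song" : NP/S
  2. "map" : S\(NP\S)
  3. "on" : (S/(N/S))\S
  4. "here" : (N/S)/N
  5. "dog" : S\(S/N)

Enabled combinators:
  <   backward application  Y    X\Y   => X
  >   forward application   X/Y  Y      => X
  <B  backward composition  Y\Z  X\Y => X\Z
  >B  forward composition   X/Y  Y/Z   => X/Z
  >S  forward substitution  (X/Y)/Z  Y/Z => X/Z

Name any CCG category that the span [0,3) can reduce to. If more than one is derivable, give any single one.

S

[0,6] S   <
  [0,5] S/N   >B
    [0,4] S/(N/S)   <
      [0,3] S   <
        [0,2] NP\S   >
          [0,1] "read" : (NP\S)/(NP/S)
          [1,2] "song" : NP/S
        [2,3] "map" : S\(NP\S)
      [3,4] "on" : (S/(N/S))\S
    [4,5] "here" : (N/S)/N
  [5,6] "dog" : S\(S/N)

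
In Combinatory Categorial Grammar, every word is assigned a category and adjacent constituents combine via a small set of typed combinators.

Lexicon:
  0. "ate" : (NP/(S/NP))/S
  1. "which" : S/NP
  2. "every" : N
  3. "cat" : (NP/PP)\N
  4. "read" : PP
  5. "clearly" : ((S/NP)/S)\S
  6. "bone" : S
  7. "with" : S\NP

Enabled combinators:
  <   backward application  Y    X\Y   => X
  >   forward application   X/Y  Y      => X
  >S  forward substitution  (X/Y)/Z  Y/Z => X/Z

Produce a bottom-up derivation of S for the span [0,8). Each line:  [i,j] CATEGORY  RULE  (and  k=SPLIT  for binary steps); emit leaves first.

[0,8] S   <
  [0,7] NP   >
    [0,6] NP/S   >S
      [0,1] "ate" : (NP/(S/NP))/S
      [1,6] (S/NP)/S   <
        [1,5] S   >
          [1,2] "which" : S/NP
          [2,5] NP   >
            [2,4] NP/PP   <
              [2,3] "every" : N
              [3,4] "cat" : (NP/PP)\N
            [4,5] "read" : PP
        [5,6] "clearly" : ((S/NP)/S)\S
    [6,7] "bone" : S
  [7,8] "with" : S\NP

[0,1] (NP/(S/NP))/S  lex  "ate"
[1,2] S/NP  lex  "which"
[2,3] N  lex  "every"
[3,4] (NP/PP)\N  lex  "cat"
[2,4] NP/PP  <  k=3
[4,5] PP  lex  "read"
[2,5] NP  >  k=4
[1,5] S  >  k=2
[5,6] ((S/NP)/S)\S  lex  "clearly"
[1,6] (S/NP)/S  <  k=5
[0,6] NP/S  >S  k=1
[6,7] S  lex  "bone"
[0,7] NP  >  k=6
[7,8] S\NP  lex  "with"
[0,8] S  <  k=7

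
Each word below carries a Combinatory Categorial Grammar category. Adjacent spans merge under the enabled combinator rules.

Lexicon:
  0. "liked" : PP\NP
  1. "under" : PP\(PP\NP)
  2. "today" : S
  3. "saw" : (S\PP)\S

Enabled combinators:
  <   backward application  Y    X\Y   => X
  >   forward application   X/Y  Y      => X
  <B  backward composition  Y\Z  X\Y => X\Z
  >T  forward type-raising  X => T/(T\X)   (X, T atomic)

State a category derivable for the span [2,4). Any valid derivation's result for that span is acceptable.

S\PP

[0,4] S   <
  [0,2] PP   <
    [0,1] "liked" : PP\NP
    [1,2] "under" : PP\(PP\NP)
  [2,4] S\PP   <
    [2,3] "today" : S
    [3,4] "saw" : (S\PP)\S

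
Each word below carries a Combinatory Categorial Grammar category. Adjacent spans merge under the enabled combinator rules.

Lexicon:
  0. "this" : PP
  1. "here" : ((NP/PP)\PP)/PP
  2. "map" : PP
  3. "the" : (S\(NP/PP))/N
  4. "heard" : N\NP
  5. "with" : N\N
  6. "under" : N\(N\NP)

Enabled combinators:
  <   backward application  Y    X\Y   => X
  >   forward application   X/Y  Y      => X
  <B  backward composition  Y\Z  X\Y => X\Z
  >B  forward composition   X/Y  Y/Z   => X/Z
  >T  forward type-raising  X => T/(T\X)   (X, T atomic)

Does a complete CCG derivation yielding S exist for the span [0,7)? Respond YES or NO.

YES

[0,7] S   <
  [0,3] NP/PP   <
    [0,1] "this" : PP
    [1,3] (NP/PP)\PP   >
      [1,2] "here" : ((NP/PP)\PP)/PP
      [2,3] "map" : PP
  [3,7] S\(NP/PP)   >
    [3,4] "the" : (S\(NP/PP))/N
    [4,7] N   <
      [4,6] N\NP   <B
        [4,5] "heard" : N\NP
        [5,6] "with" : N\N
      [6,7] "under" : N\(N\NP)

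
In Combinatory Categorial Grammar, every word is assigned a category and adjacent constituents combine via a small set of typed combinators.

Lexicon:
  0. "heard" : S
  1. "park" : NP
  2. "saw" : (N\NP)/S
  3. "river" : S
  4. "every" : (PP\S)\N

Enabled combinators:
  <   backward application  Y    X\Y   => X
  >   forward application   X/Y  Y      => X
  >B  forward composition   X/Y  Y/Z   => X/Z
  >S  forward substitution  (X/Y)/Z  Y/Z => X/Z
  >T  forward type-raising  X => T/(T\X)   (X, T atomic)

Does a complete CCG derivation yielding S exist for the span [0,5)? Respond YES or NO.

NO

S NP (N\NP)/S S (PP\S)\N
CKY chart[0,5] = {N/(N\PP), NP/(NP\PP), PP, PP/(PP\PP), S/(S\PP)}; S ∉ chart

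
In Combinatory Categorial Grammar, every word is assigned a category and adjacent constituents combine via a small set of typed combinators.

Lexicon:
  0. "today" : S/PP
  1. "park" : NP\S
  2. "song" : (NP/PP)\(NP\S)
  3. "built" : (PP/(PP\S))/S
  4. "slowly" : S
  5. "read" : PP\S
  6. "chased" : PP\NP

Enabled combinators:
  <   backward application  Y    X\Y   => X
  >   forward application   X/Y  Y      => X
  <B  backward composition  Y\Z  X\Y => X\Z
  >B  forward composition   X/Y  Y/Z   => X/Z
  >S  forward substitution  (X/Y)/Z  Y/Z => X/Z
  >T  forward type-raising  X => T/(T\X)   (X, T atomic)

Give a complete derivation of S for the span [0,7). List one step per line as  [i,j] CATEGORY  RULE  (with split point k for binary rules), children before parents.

[0,1] S/PP  lex  "today"
[1,2] NP\S  lex  "park"
[2,3] (NP/PP)\(NP\S)  lex  "song"
[1,3] NP/PP  <  k=2
[3,4] (PP/(PP\S))/S  lex  "built"
[4,5] S  lex  "slowly"
[3,5] PP/(PP\S)  >  k=4
[5,6] PP\S  lex  "read"
[3,6] PP  >  k=5
[1,6] NP  >  k=3
[6,7] PP\NP  lex  "chased"
[1,7] PP  <  k=6
[0,7] S  >  k=1

[0,7] S   >
  [0,1] "today" : S/PP
  [1,7] PP   <
    [1,6] NP   >
      [1,3] NP/PP   <
        [1,2] "park" : NP\S
        [2,3] "song" : (NP/PP)\(NP\S)
      [3,6] PP   >
        [3,5] PP/(PP\S)   >
          [3,4] "built" : (PP/(PP\S))/S
          [4,5] "slowly" : S
        [5,6] "read" : PP\S
    [6,7] "chased" : PP\NP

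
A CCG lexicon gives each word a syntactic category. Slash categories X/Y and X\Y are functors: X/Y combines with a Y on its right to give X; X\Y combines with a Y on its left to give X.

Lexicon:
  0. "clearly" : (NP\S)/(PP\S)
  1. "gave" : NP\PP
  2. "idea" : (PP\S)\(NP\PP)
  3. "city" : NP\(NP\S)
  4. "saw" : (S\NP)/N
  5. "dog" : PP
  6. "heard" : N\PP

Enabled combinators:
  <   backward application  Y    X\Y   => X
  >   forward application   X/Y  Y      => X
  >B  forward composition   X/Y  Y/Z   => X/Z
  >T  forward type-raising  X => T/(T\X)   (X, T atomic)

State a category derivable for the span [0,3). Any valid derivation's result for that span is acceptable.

[0,7] S   <
  [0,4] NP   <
    [0,3] NP\S   >
      [0,1] "clearly" : (NP\S)/(PP\S)
      [1,3] PP\S   <
        [1,2] "gave" : NP\PP
        [2,3] "idea" : (PP\S)\(NP\PP)
    [3,4] "city" : NP\(NP\S)
  [4,7] S\NP   >
    [4,5] "saw" : (S\NP)/N
    [5,7] N   >
      [5,6] N/(N\PP)   >T
        [5,6] "dog" : PP
      [6,7] "heard" : N\PP

NP\S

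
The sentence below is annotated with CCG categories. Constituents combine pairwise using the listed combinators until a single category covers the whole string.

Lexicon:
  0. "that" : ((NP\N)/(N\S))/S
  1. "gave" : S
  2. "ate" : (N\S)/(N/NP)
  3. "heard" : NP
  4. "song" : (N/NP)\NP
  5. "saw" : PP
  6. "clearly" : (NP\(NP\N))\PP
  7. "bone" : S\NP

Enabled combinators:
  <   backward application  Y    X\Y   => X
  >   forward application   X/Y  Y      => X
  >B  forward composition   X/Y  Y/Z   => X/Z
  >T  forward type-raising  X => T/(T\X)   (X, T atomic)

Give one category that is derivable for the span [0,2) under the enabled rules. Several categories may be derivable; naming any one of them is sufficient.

(NP\N)/(N\S)

[0,8] S   <
  [0,7] NP   <
    [0,5] NP\N   >
      [0,2] (NP\N)/(N\S)   >
        [0,1] "that" : ((NP\N)/(N\S))/S
        [1,2] "gave" : S
      [2,5] N\S   >
        [2,3] "ate" : (N\S)/(N/NP)
        [3,5] N/NP   <
          [3,4] "heard" : NP
          [4,5] "song" : (N/NP)\NP
    [5,7] NP\(NP\N)   <
      [5,6] "saw" : PP
      [6,7] "clearly" : (NP\(NP\N))\PP
  [7,8] "bone" : S\NP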